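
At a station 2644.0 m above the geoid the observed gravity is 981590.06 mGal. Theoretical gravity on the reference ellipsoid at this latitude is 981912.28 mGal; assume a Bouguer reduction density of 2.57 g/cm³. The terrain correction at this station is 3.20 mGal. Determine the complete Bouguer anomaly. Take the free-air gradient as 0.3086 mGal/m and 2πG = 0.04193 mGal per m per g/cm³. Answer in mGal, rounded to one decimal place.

Free-air correction = 0.3086 × 2644.0 = 815.94 mGal
Free-air anomaly = 981590.06 − 981912.28 + (815.94) = 493.72 mGal
Bouguer slab correction = 0.04193 × 2.57 × 2644.0 = 284.92 mGal
Simple Bouguer anomaly = 493.72 − (284.92) = 208.80 mGal
Complete Bouguer anomaly = 208.80 + 3.20 = 212.00 mGal

212.0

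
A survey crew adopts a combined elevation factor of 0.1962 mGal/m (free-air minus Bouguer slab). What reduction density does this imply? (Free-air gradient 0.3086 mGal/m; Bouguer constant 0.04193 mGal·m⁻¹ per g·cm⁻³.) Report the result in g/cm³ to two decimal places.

0.1962 = 0.3086 − 0.04193 × ρ
ρ = (0.3086 − 0.1962) / 0.04193 = 2.68 g/cm³

2.68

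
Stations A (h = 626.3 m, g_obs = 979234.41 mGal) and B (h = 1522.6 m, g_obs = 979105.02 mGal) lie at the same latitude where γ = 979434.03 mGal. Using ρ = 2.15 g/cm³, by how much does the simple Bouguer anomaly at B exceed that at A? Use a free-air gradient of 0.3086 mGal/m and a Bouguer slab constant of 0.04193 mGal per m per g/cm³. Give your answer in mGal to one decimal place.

Δg_SB(A) = 979234.41 − 979434.03 + 0.3086×626.3 − 0.04193×2.15×626.3 = -62.80 mGal
Δg_SB(B) = 979105.02 − 979434.03 + 0.3086×1522.6 − 0.04193×2.15×1522.6 = 3.60 mGal
Difference = 3.60 − (-62.80) = 66.40 mGal

66.4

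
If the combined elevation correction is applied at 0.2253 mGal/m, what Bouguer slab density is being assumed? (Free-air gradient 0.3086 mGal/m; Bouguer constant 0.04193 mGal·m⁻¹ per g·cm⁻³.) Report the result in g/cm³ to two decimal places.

1.99

0.2253 = 0.3086 − 0.04193 × ρ
ρ = (0.3086 − 0.2253) / 0.04193 = 1.99 g/cm³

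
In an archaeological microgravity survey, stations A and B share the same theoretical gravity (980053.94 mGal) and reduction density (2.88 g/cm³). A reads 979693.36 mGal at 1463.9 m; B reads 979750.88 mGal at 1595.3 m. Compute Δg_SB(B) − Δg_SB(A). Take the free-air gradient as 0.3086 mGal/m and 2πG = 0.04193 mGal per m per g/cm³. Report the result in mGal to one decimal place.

Δg_SB(A) = 979693.36 − 980053.94 + 0.3086×1463.9 − 0.04193×2.88×1463.9 = -85.60 mGal
Δg_SB(B) = 979750.88 − 980053.94 + 0.3086×1595.3 − 0.04193×2.88×1595.3 = -3.40 mGal
Difference = -3.40 − (-85.60) = 82.20 mGal

82.2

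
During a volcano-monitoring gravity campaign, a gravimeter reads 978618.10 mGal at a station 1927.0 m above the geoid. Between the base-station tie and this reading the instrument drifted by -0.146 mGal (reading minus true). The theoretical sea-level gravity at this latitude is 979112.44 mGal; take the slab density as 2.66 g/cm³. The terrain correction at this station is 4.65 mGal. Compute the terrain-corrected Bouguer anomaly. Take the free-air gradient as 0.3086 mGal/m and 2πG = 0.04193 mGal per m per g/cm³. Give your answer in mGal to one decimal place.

-109.8

Drift-corrected reading = 978618.10 − (-0.146) = 978618.246 mGal
Free-air correction = 0.3086 × 1927.0 = 594.67 mGal
Free-air anomaly = 978618.246 − 979112.44 + (594.67) = 100.476 mGal
Bouguer slab correction = 0.04193 × 2.66 × 1927.0 = 214.93 mGal
Simple Bouguer anomaly = 100.476 − (214.93) = -114.454 mGal
Complete Bouguer anomaly = -114.454 + 4.65 = -109.804 mGal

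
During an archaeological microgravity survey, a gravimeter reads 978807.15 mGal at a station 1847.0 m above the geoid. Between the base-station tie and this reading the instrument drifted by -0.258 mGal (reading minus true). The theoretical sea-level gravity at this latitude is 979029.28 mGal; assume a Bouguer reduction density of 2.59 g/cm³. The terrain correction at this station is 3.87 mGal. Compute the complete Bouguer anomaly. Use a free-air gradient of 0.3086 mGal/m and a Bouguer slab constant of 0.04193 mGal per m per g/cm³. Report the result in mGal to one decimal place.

Drift-corrected reading = 978807.15 − (-0.258) = 978807.408 mGal
Free-air correction = 0.3086 × 1847.0 = 569.98 mGal
Free-air anomaly = 978807.408 − 979029.28 + (569.98) = 348.108 mGal
Bouguer slab correction = 0.04193 × 2.59 × 1847.0 = 200.58 mGal
Simple Bouguer anomaly = 348.108 − (200.58) = 147.528 mGal
Complete Bouguer anomaly = 147.528 + 3.87 = 151.398 mGal

151.4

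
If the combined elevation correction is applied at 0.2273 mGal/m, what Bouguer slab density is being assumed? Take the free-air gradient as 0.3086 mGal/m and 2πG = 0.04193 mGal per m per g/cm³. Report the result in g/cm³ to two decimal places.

1.94

0.2273 = 0.3086 − 0.04193 × ρ
ρ = (0.3086 − 0.2273) / 0.04193 = 1.94 g/cm³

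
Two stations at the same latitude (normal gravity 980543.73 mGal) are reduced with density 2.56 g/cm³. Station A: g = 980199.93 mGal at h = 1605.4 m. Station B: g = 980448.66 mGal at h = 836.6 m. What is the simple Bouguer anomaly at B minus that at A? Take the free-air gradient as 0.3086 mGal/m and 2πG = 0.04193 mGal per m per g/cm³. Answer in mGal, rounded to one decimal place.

94.0

Δg_SB(A) = 980199.93 − 980543.73 + 0.3086×1605.4 − 0.04193×2.56×1605.4 = -20.70 mGal
Δg_SB(B) = 980448.66 − 980543.73 + 0.3086×836.6 − 0.04193×2.56×836.6 = 73.30 mGal
Difference = 73.30 − (-20.70) = 94.00 mGal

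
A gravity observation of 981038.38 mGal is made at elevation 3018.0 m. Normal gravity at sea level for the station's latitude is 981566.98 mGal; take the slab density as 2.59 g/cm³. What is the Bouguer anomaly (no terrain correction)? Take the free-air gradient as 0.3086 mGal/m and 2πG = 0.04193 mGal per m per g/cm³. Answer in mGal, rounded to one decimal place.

Free-air correction = 0.3086 × 3018.0 = 931.35 mGal
Free-air anomaly = 981038.38 − 981566.98 + (931.35) = 402.75 mGal
Bouguer slab correction = 0.04193 × 2.59 × 3018.0 = 327.75 mGal
Simple Bouguer anomaly = 402.75 − (327.75) = 75.00 mGal

75.0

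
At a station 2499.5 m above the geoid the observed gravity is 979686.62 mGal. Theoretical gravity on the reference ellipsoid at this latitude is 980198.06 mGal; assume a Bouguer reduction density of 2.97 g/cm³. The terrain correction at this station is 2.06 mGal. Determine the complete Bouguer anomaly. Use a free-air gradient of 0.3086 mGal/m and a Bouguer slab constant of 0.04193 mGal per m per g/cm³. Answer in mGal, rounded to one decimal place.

-49.3

Free-air correction = 0.3086 × 2499.5 = 771.35 mGal
Free-air anomaly = 979686.62 − 980198.06 + (771.35) = 259.91 mGal
Bouguer slab correction = 0.04193 × 2.97 × 2499.5 = 311.27 mGal
Simple Bouguer anomaly = 259.91 − (311.27) = -51.36 mGal
Complete Bouguer anomaly = -51.36 + 2.06 = -49.30 mGal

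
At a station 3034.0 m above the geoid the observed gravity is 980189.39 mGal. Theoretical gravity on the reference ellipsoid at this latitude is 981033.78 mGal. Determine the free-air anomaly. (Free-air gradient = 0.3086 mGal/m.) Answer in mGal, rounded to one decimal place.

Free-air correction = 0.3086 × 3034.0 = 936.29 mGal
Free-air anomaly = 980189.39 − 981033.78 + (936.29) = 91.90 mGal

91.9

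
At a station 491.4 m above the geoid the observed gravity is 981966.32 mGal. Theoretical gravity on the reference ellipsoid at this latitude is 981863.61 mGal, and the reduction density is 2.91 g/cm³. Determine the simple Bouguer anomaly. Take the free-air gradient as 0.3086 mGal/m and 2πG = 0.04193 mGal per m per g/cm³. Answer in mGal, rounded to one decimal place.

Free-air correction = 0.3086 × 491.4 = 151.65 mGal
Free-air anomaly = 981966.32 − 981863.61 + (151.65) = 254.36 mGal
Bouguer slab correction = 0.04193 × 2.91 × 491.4 = 59.96 mGal
Simple Bouguer anomaly = 254.36 − (59.96) = 194.40 mGal

194.4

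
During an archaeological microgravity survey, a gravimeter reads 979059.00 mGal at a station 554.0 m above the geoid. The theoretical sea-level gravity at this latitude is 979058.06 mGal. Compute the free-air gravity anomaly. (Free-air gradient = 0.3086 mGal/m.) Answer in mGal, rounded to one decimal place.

171.9

Free-air correction = 0.3086 × 554.0 = 170.96 mGal
Free-air anomaly = 979059.00 − 979058.06 + (170.96) = 171.90 mGal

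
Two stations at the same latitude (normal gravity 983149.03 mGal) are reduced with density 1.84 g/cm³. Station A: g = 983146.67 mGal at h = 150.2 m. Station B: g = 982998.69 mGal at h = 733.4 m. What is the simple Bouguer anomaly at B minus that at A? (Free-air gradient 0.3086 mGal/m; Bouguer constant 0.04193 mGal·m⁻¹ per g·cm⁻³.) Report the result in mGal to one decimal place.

-13.0

Δg_SB(A) = 983146.67 − 983149.03 + 0.3086×150.2 − 0.04193×1.84×150.2 = 32.40 mGal
Δg_SB(B) = 982998.69 − 983149.03 + 0.3086×733.4 − 0.04193×1.84×733.4 = 19.40 mGal
Difference = 19.40 − (32.40) = -13.00 mGal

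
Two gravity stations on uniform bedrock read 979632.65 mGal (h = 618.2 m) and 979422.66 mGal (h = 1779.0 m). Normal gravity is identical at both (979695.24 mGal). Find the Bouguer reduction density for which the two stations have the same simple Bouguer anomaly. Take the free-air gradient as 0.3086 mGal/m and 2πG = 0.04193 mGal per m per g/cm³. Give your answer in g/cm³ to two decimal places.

Δg_obs = 979422.66 − 979632.65 = -209.99 mGal over Δh = 1779.0 − 618.2 = 1160.8 m
Equal Bouguer anomalies ⇒ Δg_obs + (0.3086 − 0.04193ρ)·Δh = 0
0.3086 − 0.04193ρ = −Δg_obs/Δh = 0.18090
ρ = (0.3086 − 0.18090) / 0.04193 = 3.05 g/cm³

3.05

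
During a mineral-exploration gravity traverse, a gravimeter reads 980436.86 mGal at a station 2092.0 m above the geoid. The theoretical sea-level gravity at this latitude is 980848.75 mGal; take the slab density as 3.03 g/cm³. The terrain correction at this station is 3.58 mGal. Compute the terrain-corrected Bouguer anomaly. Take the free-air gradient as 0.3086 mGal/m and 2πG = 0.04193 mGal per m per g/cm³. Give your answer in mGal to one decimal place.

-28.5

Free-air correction = 0.3086 × 2092.0 = 645.59 mGal
Free-air anomaly = 980436.86 − 980848.75 + (645.59) = 233.70 mGal
Bouguer slab correction = 0.04193 × 3.03 × 2092.0 = 265.78 mGal
Simple Bouguer anomaly = 233.70 − (265.78) = -32.08 mGal
Complete Bouguer anomaly = -32.08 + 3.58 = -28.50 mGal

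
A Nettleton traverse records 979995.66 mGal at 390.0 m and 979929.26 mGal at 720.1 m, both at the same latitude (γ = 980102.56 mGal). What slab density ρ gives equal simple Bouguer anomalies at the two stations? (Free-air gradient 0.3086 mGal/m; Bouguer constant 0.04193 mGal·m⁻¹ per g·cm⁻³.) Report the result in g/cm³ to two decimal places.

2.56

Δg_obs = 979929.26 − 979995.66 = -66.40 mGal over Δh = 720.1 − 390.0 = 330.1 m
Equal Bouguer anomalies ⇒ Δg_obs + (0.3086 − 0.04193ρ)·Δh = 0
0.3086 − 0.04193ρ = −Δg_obs/Δh = 0.20115
ρ = (0.3086 − 0.20115) / 0.04193 = 2.56 g/cm³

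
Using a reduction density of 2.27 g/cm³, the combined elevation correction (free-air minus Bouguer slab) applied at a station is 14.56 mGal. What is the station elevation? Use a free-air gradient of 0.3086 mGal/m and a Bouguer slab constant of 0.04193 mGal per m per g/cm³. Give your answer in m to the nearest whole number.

Combined gradient = 0.3086 − 0.04193 × 2.27 = 0.2134189 mGal/m
h = 14.56 / 0.2134189 = 68.22 m

68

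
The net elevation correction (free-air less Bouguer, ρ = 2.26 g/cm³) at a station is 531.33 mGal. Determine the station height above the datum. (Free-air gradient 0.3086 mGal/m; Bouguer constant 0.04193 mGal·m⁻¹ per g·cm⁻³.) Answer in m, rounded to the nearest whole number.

2485

Combined gradient = 0.3086 − 0.04193 × 2.26 = 0.2138382 mGal/m
h = 531.33 / 0.2138382 = 2484.73 m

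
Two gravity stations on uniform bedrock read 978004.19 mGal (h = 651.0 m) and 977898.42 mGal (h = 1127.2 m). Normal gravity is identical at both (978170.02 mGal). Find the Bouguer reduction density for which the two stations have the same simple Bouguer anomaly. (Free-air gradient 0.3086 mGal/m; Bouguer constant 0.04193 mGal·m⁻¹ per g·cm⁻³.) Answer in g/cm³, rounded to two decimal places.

2.06

Δg_obs = 977898.42 − 978004.19 = -105.77 mGal over Δh = 1127.2 − 651.0 = 476.2 m
Equal Bouguer anomalies ⇒ Δg_obs + (0.3086 − 0.04193ρ)·Δh = 0
0.3086 − 0.04193ρ = −Δg_obs/Δh = 0.22211
ρ = (0.3086 − 0.22211) / 0.04193 = 2.06 g/cm³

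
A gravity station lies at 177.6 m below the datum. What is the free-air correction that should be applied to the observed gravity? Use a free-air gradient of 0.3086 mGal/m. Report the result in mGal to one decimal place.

-54.8

Free-air correction = 0.3086 × -177.6 = -54.8 mGal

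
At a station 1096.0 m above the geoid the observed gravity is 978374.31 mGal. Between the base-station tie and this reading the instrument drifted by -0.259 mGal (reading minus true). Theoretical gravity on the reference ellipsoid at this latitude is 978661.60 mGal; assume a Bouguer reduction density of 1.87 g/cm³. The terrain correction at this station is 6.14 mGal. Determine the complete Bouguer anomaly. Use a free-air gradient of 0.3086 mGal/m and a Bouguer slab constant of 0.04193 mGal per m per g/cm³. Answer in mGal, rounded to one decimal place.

Drift-corrected reading = 978374.31 − (-0.259) = 978374.569 mGal
Free-air correction = 0.3086 × 1096.0 = 338.23 mGal
Free-air anomaly = 978374.569 − 978661.60 + (338.23) = 51.199 mGal
Bouguer slab correction = 0.04193 × 1.87 × 1096.0 = 85.94 mGal
Simple Bouguer anomaly = 51.199 − (85.94) = -34.741 mGal
Complete Bouguer anomaly = -34.741 + 6.14 = -28.601 mGal

-28.6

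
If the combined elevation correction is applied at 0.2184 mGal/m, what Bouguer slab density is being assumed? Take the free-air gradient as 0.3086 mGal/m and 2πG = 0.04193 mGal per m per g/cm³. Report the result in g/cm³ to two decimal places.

2.15

0.2184 = 0.3086 − 0.04193 × ρ
ρ = (0.3086 − 0.2184) / 0.04193 = 2.15 g/cm³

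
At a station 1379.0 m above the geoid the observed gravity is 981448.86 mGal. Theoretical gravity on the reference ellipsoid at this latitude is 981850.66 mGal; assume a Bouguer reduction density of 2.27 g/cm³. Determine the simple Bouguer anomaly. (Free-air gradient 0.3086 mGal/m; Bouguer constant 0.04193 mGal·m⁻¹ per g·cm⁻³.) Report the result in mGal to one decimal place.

-107.5

Free-air correction = 0.3086 × 1379.0 = 425.56 mGal
Free-air anomaly = 981448.86 − 981850.66 + (425.56) = 23.76 mGal
Bouguer slab correction = 0.04193 × 2.27 × 1379.0 = 131.25 mGal
Simple Bouguer anomaly = 23.76 − (131.25) = -107.49 mGal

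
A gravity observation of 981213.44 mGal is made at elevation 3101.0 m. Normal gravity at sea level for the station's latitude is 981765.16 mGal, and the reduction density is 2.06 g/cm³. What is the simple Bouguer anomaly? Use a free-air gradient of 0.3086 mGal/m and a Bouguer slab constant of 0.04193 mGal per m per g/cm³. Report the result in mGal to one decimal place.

Free-air correction = 0.3086 × 3101.0 = 956.97 mGal
Free-air anomaly = 981213.44 − 981765.16 + (956.97) = 405.25 mGal
Bouguer slab correction = 0.04193 × 2.06 × 3101.0 = 267.85 mGal
Simple Bouguer anomaly = 405.25 − (267.85) = 137.40 mGal

137.4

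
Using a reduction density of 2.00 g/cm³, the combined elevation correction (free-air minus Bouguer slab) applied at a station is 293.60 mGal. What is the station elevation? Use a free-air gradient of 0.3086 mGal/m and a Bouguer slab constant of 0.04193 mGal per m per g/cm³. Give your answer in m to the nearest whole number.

1306

Combined gradient = 0.3086 − 0.04193 × 2.00 = 0.2247400 mGal/m
h = 293.60 / 0.2247400 = 1306.40 m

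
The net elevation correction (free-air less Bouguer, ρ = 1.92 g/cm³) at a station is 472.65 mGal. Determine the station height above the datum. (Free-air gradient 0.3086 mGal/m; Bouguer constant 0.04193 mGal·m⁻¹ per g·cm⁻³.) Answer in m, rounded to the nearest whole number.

Combined gradient = 0.3086 − 0.04193 × 1.92 = 0.2280944 mGal/m
h = 472.65 / 0.2280944 = 2072.17 m

2072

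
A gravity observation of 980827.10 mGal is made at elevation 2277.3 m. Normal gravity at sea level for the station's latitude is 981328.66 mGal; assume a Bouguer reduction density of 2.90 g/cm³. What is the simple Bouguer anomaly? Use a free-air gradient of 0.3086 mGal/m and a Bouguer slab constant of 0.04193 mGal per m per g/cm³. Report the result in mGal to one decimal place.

Free-air correction = 0.3086 × 2277.3 = 702.77 mGal
Free-air anomaly = 980827.10 − 981328.66 + (702.77) = 201.21 mGal
Bouguer slab correction = 0.04193 × 2.90 × 2277.3 = 276.91 mGal
Simple Bouguer anomaly = 201.21 − (276.91) = -75.70 mGal

-75.7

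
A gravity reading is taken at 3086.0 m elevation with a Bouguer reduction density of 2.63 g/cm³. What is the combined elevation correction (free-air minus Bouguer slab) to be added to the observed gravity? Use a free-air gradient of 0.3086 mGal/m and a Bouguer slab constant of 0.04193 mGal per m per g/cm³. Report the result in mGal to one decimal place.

612.0

Combined gradient = 0.3086 − 0.04193 × 2.63 = 0.1983241 mGal/m
Combined elevation correction = 0.1983241 × 3086.0 = 612.0 mGal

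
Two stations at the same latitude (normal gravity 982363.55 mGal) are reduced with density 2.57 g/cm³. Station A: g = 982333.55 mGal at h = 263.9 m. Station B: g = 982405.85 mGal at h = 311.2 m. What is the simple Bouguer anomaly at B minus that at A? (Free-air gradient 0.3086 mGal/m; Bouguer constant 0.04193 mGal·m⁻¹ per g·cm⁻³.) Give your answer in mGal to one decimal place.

81.8

Δg_SB(A) = 982333.55 − 982363.55 + 0.3086×263.9 − 0.04193×2.57×263.9 = 23.00 mGal
Δg_SB(B) = 982405.85 − 982363.55 + 0.3086×311.2 − 0.04193×2.57×311.2 = 104.80 mGal
Difference = 104.80 − (23.00) = 81.80 mGal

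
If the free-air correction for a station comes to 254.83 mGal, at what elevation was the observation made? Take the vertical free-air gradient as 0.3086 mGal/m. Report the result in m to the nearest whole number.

h = 254.83 / 0.3086 = 825.76 m

826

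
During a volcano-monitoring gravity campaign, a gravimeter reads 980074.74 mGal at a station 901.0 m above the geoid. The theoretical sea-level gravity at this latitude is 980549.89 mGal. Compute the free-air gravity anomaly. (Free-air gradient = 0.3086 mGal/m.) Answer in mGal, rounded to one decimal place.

-197.1

Free-air correction = 0.3086 × 901.0 = 278.05 mGal
Free-air anomaly = 980074.74 − 980549.89 + (278.05) = -197.10 mGal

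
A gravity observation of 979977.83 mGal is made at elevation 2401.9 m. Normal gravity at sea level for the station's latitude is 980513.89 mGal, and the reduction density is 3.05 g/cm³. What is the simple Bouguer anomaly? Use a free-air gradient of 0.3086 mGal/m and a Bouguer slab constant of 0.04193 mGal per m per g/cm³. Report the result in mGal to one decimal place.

-102.0

Free-air correction = 0.3086 × 2401.9 = 741.23 mGal
Free-air anomaly = 979977.83 − 980513.89 + (741.23) = 205.17 mGal
Bouguer slab correction = 0.04193 × 3.05 × 2401.9 = 307.17 mGal
Simple Bouguer anomaly = 205.17 − (307.17) = -102.00 mGal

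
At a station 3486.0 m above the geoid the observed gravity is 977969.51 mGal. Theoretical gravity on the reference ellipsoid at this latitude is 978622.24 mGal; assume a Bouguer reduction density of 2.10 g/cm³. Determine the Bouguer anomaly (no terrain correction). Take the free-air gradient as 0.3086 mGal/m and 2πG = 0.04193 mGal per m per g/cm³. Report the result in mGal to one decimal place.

116.1

Free-air correction = 0.3086 × 3486.0 = 1075.78 mGal
Free-air anomaly = 977969.51 − 978622.24 + (1075.78) = 423.05 mGal
Bouguer slab correction = 0.04193 × 2.10 × 3486.0 = 306.95 mGal
Simple Bouguer anomaly = 423.05 − (306.95) = 116.10 mGal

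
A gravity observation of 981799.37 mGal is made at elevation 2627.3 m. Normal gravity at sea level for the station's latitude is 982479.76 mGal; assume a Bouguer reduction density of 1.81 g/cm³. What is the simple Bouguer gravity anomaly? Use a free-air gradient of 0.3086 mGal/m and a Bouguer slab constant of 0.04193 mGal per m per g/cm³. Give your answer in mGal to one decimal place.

Free-air correction = 0.3086 × 2627.3 = 810.78 mGal
Free-air anomaly = 981799.37 − 982479.76 + (810.78) = 130.39 mGal
Bouguer slab correction = 0.04193 × 1.81 × 2627.3 = 199.39 mGal
Simple Bouguer anomaly = 130.39 − (199.39) = -69.00 mGal

-69.0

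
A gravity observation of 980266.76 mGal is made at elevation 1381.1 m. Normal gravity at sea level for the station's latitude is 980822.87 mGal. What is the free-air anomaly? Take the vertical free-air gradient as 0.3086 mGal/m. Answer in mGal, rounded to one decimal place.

-129.9

Free-air correction = 0.3086 × 1381.1 = 426.21 mGal
Free-air anomaly = 980266.76 − 980822.87 + (426.21) = -129.90 mGal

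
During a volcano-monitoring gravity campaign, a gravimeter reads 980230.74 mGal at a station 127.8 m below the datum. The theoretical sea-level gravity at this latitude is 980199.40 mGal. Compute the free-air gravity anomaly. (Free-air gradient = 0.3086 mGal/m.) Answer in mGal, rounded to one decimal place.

-8.1

Free-air correction = 0.3086 × -127.8 = -39.44 mGal
Free-air anomaly = 980230.74 − 980199.40 + (-39.44) = -8.10 mGal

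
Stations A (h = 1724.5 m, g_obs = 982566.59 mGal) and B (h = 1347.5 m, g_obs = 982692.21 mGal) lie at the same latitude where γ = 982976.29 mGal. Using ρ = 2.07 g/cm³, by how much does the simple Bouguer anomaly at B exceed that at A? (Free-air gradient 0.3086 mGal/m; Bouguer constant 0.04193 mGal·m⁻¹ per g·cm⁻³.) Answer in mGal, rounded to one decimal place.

42.0

Δg_SB(A) = 982566.59 − 982976.29 + 0.3086×1724.5 − 0.04193×2.07×1724.5 = -27.20 mGal
Δg_SB(B) = 982692.21 − 982976.29 + 0.3086×1347.5 − 0.04193×2.07×1347.5 = 14.80 mGal
Difference = 14.80 − (-27.20) = 42.00 mGal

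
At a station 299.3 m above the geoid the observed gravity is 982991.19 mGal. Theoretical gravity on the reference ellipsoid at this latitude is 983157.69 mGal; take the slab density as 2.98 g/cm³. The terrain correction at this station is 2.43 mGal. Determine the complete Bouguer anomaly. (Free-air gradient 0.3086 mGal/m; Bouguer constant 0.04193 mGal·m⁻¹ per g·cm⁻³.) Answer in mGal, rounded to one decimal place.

-109.1

Free-air correction = 0.3086 × 299.3 = 92.36 mGal
Free-air anomaly = 982991.19 − 983157.69 + (92.36) = -74.14 mGal
Bouguer slab correction = 0.04193 × 2.98 × 299.3 = 37.40 mGal
Simple Bouguer anomaly = -74.14 − (37.40) = -111.54 mGal
Complete Bouguer anomaly = -111.54 + 2.43 = -109.11 mGal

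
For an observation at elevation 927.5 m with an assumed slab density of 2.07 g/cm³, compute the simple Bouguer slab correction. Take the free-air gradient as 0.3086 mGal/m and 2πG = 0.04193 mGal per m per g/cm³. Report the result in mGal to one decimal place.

Bouguer slab correction = 0.04193 × 2.07 × 927.5 = 80.5 mGal

80.5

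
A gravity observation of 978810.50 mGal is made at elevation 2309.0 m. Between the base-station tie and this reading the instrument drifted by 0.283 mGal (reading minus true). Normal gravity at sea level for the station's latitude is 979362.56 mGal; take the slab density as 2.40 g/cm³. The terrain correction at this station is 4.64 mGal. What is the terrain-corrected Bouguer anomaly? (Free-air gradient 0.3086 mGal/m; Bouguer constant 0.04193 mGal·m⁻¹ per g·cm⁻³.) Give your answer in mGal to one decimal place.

-67.5

Drift-corrected reading = 978810.50 − (0.283) = 978810.217 mGal
Free-air correction = 0.3086 × 2309.0 = 712.56 mGal
Free-air anomaly = 978810.217 − 979362.56 + (712.56) = 160.217 mGal
Bouguer slab correction = 0.04193 × 2.40 × 2309.0 = 232.36 mGal
Simple Bouguer anomaly = 160.217 − (232.36) = -72.143 mGal
Complete Bouguer anomaly = -72.143 + 4.64 = -67.503 mGal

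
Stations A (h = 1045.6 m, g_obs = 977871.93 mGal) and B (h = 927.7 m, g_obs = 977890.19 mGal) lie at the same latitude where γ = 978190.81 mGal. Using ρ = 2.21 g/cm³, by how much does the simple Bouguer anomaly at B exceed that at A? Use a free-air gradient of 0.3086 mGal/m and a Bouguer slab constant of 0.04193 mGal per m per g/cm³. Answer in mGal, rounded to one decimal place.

-7.2

Δg_SB(A) = 977871.93 − 978190.81 + 0.3086×1045.6 − 0.04193×2.21×1045.6 = -93.10 mGal
Δg_SB(B) = 977890.19 − 978190.81 + 0.3086×927.7 − 0.04193×2.21×927.7 = -100.30 mGal
Difference = -100.30 − (-93.10) = -7.20 mGal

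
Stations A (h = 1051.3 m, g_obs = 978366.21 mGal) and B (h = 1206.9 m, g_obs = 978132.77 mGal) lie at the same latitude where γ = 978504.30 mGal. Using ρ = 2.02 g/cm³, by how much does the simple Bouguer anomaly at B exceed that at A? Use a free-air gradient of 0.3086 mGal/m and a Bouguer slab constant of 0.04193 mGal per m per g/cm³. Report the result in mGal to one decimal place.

Δg_SB(A) = 978366.21 − 978504.30 + 0.3086×1051.3 − 0.04193×2.02×1051.3 = 97.30 mGal
Δg_SB(B) = 978132.77 − 978504.30 + 0.3086×1206.9 − 0.04193×2.02×1206.9 = -101.30 mGal
Difference = -101.30 − (97.30) = -198.60 mGal

-198.6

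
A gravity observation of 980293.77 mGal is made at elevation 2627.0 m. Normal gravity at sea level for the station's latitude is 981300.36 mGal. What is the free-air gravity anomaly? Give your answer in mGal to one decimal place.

-195.9

Free-air correction = 0.3086 × 2627.0 = 810.69 mGal
Free-air anomaly = 980293.77 − 981300.36 + (810.69) = -195.90 mGal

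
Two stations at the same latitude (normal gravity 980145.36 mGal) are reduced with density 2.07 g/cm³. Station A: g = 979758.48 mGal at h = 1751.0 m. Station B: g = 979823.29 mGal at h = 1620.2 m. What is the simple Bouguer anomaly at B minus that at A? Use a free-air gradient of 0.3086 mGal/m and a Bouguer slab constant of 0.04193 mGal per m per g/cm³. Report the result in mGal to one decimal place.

35.8

Δg_SB(A) = 979758.48 − 980145.36 + 0.3086×1751.0 − 0.04193×2.07×1751.0 = 1.50 mGal
Δg_SB(B) = 979823.29 − 980145.36 + 0.3086×1620.2 − 0.04193×2.07×1620.2 = 37.30 mGal
Difference = 37.30 − (1.50) = 35.80 mGal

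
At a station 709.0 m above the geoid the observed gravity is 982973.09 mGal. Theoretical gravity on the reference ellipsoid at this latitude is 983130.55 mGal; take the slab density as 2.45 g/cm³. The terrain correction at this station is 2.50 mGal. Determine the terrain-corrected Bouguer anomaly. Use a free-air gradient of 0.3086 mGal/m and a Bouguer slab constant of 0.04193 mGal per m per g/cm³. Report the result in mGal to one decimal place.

-9.0

Free-air correction = 0.3086 × 709.0 = 218.80 mGal
Free-air anomaly = 982973.09 − 983130.55 + (218.80) = 61.34 mGal
Bouguer slab correction = 0.04193 × 2.45 × 709.0 = 72.83 mGal
Simple Bouguer anomaly = 61.34 − (72.83) = -11.49 mGal
Complete Bouguer anomaly = -11.49 + 2.50 = -8.99 mGal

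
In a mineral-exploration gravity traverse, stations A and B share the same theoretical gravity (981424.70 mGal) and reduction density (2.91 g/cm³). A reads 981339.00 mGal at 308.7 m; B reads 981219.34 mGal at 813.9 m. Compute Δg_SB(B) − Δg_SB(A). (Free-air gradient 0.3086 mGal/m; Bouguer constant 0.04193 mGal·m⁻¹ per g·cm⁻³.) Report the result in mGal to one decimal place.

-25.4

Δg_SB(A) = 981339.00 − 981424.70 + 0.3086×308.7 − 0.04193×2.91×308.7 = -28.10 mGal
Δg_SB(B) = 981219.34 − 981424.70 + 0.3086×813.9 − 0.04193×2.91×813.9 = -53.50 mGal
Difference = -53.50 − (-28.10) = -25.40 mGal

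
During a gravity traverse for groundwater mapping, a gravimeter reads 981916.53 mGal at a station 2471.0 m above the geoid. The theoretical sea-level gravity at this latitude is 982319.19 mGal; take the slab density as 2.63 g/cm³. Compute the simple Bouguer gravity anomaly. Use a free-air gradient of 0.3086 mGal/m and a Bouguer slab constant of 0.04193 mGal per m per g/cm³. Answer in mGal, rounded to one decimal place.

87.4

Free-air correction = 0.3086 × 2471.0 = 762.55 mGal
Free-air anomaly = 981916.53 − 982319.19 + (762.55) = 359.89 mGal
Bouguer slab correction = 0.04193 × 2.63 × 2471.0 = 272.49 mGal
Simple Bouguer anomaly = 359.89 − (272.49) = 87.40 mGal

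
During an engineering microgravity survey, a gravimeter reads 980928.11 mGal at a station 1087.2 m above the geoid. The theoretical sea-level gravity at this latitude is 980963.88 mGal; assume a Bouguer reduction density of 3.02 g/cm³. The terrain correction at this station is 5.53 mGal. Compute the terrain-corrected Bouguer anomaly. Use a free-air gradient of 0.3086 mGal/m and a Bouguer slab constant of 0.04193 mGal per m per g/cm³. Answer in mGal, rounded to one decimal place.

167.6

Free-air correction = 0.3086 × 1087.2 = 335.51 mGal
Free-air anomaly = 980928.11 − 980963.88 + (335.51) = 299.74 mGal
Bouguer slab correction = 0.04193 × 3.02 × 1087.2 = 137.67 mGal
Simple Bouguer anomaly = 299.74 − (137.67) = 162.07 mGal
Complete Bouguer anomaly = 162.07 + 5.53 = 167.60 mGal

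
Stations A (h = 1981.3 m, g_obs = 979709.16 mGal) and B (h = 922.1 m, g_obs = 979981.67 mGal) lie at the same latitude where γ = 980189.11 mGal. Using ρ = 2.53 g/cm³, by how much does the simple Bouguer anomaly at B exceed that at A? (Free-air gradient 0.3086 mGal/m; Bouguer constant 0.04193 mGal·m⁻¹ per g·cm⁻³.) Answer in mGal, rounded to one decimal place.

58.0

Δg_SB(A) = 979709.16 − 980189.11 + 0.3086×1981.3 − 0.04193×2.53×1981.3 = -78.70 mGal
Δg_SB(B) = 979981.67 − 980189.11 + 0.3086×922.1 − 0.04193×2.53×922.1 = -20.70 mGal
Difference = -20.70 − (-78.70) = 58.00 mGal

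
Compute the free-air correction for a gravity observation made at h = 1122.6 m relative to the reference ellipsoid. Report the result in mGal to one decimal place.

Free-air correction = 0.3086 × 1122.6 = 346.4 mGal

346.4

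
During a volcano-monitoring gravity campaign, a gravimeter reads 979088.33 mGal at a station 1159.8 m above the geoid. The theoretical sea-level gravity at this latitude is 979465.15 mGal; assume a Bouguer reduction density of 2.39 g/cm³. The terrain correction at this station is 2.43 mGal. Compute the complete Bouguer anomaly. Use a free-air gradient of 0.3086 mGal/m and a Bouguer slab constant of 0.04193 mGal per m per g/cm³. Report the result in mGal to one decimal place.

Free-air correction = 0.3086 × 1159.8 = 357.91 mGal
Free-air anomaly = 979088.33 − 979465.15 + (357.91) = -18.91 mGal
Bouguer slab correction = 0.04193 × 2.39 × 1159.8 = 116.23 mGal
Simple Bouguer anomaly = -18.91 − (116.23) = -135.14 mGal
Complete Bouguer anomaly = -135.14 + 2.43 = -132.71 mGal

-132.7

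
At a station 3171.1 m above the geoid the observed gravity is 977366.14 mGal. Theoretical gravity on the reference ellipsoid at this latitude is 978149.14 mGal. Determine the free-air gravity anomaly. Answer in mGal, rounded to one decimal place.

Free-air correction = 0.3086 × 3171.1 = 978.60 mGal
Free-air anomaly = 977366.14 − 978149.14 + (978.60) = 195.60 mGal

195.6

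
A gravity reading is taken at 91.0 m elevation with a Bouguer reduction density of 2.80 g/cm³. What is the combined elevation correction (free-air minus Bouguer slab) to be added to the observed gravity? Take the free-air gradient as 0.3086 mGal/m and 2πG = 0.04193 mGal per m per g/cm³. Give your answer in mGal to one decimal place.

17.4

Combined gradient = 0.3086 − 0.04193 × 2.80 = 0.1911960 mGal/m
Combined elevation correction = 0.1911960 × 91.0 = 17.4 mGal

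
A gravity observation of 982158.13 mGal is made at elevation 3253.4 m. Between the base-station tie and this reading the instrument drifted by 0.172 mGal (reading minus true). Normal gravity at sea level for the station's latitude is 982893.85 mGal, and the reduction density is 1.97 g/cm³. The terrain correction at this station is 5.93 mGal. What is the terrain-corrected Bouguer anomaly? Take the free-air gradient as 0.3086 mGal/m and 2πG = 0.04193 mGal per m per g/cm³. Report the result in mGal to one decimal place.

Drift-corrected reading = 982158.13 − (0.172) = 982157.958 mGal
Free-air correction = 0.3086 × 3253.4 = 1004.00 mGal
Free-air anomaly = 982157.958 − 982893.85 + (1004.00) = 268.108 mGal
Bouguer slab correction = 0.04193 × 1.97 × 3253.4 = 268.74 mGal
Simple Bouguer anomaly = 268.108 − (268.74) = -0.632 mGal
Complete Bouguer anomaly = -0.632 + 5.93 = 5.298 mGal

5.3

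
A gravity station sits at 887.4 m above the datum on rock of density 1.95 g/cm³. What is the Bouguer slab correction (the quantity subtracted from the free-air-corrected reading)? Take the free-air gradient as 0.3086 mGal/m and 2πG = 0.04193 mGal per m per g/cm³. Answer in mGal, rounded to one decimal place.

Bouguer slab correction = 0.04193 × 1.95 × 887.4 = 72.6 mGal

72.6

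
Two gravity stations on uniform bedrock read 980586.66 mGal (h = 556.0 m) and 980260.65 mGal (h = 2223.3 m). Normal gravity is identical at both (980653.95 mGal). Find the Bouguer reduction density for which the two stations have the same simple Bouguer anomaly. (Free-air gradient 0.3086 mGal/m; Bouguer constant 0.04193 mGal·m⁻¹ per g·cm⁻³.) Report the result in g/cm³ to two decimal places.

2.70

Δg_obs = 980260.65 − 980586.66 = -326.01 mGal over Δh = 2223.3 − 556.0 = 1667.3 m
Equal Bouguer anomalies ⇒ Δg_obs + (0.3086 − 0.04193ρ)·Δh = 0
0.3086 − 0.04193ρ = −Δg_obs/Δh = 0.19553
ρ = (0.3086 − 0.19553) / 0.04193 = 2.70 g/cm³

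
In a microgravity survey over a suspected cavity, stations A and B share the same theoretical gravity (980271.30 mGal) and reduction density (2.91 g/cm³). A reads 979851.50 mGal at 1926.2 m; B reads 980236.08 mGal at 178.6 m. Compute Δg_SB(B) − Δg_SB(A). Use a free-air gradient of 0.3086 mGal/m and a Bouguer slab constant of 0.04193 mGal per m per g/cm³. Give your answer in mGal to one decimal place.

58.5

Δg_SB(A) = 979851.50 − 980271.30 + 0.3086×1926.2 − 0.04193×2.91×1926.2 = -60.40 mGal
Δg_SB(B) = 980236.08 − 980271.30 + 0.3086×178.6 − 0.04193×2.91×178.6 = -1.90 mGal
Difference = -1.90 − (-60.40) = 58.50 mGal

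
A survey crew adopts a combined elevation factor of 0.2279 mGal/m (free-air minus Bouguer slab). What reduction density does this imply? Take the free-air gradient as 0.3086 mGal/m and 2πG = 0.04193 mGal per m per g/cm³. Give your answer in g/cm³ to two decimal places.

1.92

0.2279 = 0.3086 − 0.04193 × ρ
ρ = (0.3086 − 0.2279) / 0.04193 = 1.92 g/cm³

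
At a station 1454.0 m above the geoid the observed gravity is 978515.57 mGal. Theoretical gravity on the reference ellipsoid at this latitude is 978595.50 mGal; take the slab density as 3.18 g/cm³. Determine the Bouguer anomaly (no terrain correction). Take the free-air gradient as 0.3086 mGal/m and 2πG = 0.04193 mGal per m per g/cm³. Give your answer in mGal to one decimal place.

Free-air correction = 0.3086 × 1454.0 = 448.70 mGal
Free-air anomaly = 978515.57 − 978595.50 + (448.70) = 368.77 mGal
Bouguer slab correction = 0.04193 × 3.18 × 1454.0 = 193.87 mGal
Simple Bouguer anomaly = 368.77 − (193.87) = 174.90 mGal

174.9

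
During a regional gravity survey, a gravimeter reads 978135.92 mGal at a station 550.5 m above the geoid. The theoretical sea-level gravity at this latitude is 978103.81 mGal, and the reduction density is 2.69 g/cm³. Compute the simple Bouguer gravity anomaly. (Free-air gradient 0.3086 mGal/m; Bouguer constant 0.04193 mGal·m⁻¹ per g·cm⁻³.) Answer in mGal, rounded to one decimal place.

139.9

Free-air correction = 0.3086 × 550.5 = 169.88 mGal
Free-air anomaly = 978135.92 − 978103.81 + (169.88) = 201.99 mGal
Bouguer slab correction = 0.04193 × 2.69 × 550.5 = 62.09 mGal
Simple Bouguer anomaly = 201.99 − (62.09) = 139.90 mGal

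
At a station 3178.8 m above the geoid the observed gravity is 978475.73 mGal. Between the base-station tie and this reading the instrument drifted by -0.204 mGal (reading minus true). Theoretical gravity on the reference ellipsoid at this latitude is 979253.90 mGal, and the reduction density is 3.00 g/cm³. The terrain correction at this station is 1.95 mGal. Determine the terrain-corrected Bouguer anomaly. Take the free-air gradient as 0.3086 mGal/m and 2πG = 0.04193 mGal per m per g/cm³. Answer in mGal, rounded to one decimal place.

-194.9

Drift-corrected reading = 978475.73 − (-0.204) = 978475.934 mGal
Free-air correction = 0.3086 × 3178.8 = 980.98 mGal
Free-air anomaly = 978475.934 − 979253.90 + (980.98) = 203.014 mGal
Bouguer slab correction = 0.04193 × 3.00 × 3178.8 = 399.86 mGal
Simple Bouguer anomaly = 203.014 − (399.86) = -196.846 mGal
Complete Bouguer anomaly = -196.846 + 1.95 = -194.896 mGal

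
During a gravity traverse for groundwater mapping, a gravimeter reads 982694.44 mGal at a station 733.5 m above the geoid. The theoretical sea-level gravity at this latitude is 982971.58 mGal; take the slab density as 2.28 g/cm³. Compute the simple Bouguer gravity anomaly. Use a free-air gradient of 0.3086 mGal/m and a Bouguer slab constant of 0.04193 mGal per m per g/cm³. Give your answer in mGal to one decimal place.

Free-air correction = 0.3086 × 733.5 = 226.36 mGal
Free-air anomaly = 982694.44 − 982971.58 + (226.36) = -50.78 mGal
Bouguer slab correction = 0.04193 × 2.28 × 733.5 = 70.12 mGal
Simple Bouguer anomaly = -50.78 − (70.12) = -120.90 mGal

-120.9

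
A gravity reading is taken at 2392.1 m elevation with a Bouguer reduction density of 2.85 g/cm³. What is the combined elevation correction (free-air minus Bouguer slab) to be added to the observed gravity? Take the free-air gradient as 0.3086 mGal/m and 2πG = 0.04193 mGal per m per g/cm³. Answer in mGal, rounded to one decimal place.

452.3

Combined gradient = 0.3086 − 0.04193 × 2.85 = 0.1890995 mGal/m
Combined elevation correction = 0.1890995 × 2392.1 = 452.3 mGal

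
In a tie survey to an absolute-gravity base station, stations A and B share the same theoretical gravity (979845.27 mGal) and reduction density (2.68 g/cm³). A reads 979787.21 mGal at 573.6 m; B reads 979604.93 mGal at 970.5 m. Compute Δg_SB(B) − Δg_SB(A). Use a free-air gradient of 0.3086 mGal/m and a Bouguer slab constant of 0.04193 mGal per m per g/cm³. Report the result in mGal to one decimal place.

Δg_SB(A) = 979787.21 − 979845.27 + 0.3086×573.6 − 0.04193×2.68×573.6 = 54.50 mGal
Δg_SB(B) = 979604.93 − 979845.27 + 0.3086×970.5 − 0.04193×2.68×970.5 = -49.90 mGal
Difference = -49.90 − (54.50) = -104.40 mGal

-104.4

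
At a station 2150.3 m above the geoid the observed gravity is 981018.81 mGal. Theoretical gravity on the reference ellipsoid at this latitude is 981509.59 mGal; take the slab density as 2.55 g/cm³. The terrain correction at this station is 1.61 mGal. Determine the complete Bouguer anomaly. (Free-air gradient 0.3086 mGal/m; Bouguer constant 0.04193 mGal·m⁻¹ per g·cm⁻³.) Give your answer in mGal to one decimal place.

Free-air correction = 0.3086 × 2150.3 = 663.58 mGal
Free-air anomaly = 981018.81 − 981509.59 + (663.58) = 172.80 mGal
Bouguer slab correction = 0.04193 × 2.55 × 2150.3 = 229.91 mGal
Simple Bouguer anomaly = 172.80 − (229.91) = -57.11 mGal
Complete Bouguer anomaly = -57.11 + 1.61 = -55.50 mGal

-55.5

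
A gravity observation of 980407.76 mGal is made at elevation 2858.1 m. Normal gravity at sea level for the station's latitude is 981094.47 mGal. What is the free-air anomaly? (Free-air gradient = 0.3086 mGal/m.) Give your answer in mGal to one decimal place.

195.3

Free-air correction = 0.3086 × 2858.1 = 882.01 mGal
Free-air anomaly = 980407.76 − 981094.47 + (882.01) = 195.30 mGal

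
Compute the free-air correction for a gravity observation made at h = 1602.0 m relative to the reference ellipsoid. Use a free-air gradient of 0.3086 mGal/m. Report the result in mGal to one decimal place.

Free-air correction = 0.3086 × 1602.0 = 494.4 mGal

494.4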